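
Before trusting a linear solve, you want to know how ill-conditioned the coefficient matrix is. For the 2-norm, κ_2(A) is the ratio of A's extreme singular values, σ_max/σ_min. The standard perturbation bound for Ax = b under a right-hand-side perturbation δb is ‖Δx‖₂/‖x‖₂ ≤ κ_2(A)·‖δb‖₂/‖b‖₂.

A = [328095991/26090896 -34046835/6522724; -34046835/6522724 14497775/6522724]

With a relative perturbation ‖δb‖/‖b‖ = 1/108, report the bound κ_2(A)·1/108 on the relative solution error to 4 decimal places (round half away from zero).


AᵀA = [746709886902649/4028016888064 -77781322384065/1007004222016; -77781322384065/1007004222016 4051397791325/125875527752]; tr = 5185530273521/23834419456, det = 189333765625/381350711296
char-poly roots: 3481/16 and 54390625/23834419456
σ_max=√(3481/16)=(59/4), σ_min=√(54390625/23834419456)=(7375/154384) → κ = 308.7680
worst-case relative error ≤ 308.7680 × 1/108 = 2.8590

2.8590


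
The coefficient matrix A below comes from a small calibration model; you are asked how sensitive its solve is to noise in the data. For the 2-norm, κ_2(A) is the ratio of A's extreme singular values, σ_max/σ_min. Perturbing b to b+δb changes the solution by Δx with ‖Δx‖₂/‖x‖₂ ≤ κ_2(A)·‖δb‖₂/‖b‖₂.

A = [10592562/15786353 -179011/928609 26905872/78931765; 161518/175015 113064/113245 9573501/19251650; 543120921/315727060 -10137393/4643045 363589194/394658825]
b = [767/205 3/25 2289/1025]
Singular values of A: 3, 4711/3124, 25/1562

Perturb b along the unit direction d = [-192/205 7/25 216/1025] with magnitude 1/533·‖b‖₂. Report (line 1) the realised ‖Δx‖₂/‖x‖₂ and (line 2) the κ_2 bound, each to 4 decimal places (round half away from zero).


largest singular value 3, smallest 25/1562
κ = σ_max/σ_min = 3/(25/1562) = 187.4400
perturbation bound = 187.4400·1/533 = 0.3517
solve Ax = b  →  x = [89.2393 -0.2668 -164.8377]
‖b‖ = 4.3589, ‖x‖ = 187.4438
with δb = [-0.0077 0.0023 0.0017], A·Δx = δb → ‖Δx‖ = 0.5110
dividing the unrounded norms, ‖Δx‖/‖x‖ = 0.0027
realised/bound (from unrounded values) ≈ 0.0078

0.0027
0.3517


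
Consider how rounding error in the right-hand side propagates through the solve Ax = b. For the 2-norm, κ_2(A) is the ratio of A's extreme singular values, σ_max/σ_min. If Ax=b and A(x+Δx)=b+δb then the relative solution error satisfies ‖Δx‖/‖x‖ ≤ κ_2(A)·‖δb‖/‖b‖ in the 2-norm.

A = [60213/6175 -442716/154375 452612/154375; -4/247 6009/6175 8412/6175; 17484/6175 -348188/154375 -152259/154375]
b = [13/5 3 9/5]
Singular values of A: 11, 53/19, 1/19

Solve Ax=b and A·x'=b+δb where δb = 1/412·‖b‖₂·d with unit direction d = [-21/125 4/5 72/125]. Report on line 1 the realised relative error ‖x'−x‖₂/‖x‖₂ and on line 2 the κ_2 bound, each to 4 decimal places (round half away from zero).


σ_max = 11, σ_min = 1/19
κ = σ_max/σ_min = 11/(1/19) = 209.0000
perturbation bound = 209.0000·1/412 = 0.5073
solve Ax = b  →  x = [-21.6713 -41.9611 31.9190]
‖b‖ = 4.3589, ‖x‖ = 57.0018
with δb = [-0.0018 0.0085 0.0061], A·Δx = δb → ‖Δx‖ = 0.2010
relative error = 0.0035
so the bound overstates the realised error by a factor of ≈ 143.8482 (computed from the unrounded values)

0.0035
0.5073


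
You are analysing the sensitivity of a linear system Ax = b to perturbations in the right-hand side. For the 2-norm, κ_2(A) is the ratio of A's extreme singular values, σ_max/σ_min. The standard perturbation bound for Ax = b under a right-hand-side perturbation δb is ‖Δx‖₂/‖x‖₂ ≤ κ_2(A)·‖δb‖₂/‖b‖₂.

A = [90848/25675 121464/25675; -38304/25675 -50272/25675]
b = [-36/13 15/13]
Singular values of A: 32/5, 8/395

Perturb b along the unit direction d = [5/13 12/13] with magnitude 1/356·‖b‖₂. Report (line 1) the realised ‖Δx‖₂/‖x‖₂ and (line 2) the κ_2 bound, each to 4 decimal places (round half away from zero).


0.8876
0.8876

from the listed singular values, σ₁ = 32/5, σ_n = 8/395
κ = σ_max/σ_min = (32/5)/(8/395) = 316.0000
bound on ‖Δx‖/‖x‖: κ·ε = 316.0000·1/356 = 0.8876
solve Ax = b  →  x = [-0.2813 -0.3750]
‖b‖₂ = 3.0000 and ‖x‖₂ = 0.4688
δb = ε·‖b‖·d = [0.0032 0.0078]; solving A·Δx = δb gives ‖Δx‖ = 0.4161
realised ‖Δx‖/‖x‖ = 0.8876
so the bound is sharp here: realised error equals the bound


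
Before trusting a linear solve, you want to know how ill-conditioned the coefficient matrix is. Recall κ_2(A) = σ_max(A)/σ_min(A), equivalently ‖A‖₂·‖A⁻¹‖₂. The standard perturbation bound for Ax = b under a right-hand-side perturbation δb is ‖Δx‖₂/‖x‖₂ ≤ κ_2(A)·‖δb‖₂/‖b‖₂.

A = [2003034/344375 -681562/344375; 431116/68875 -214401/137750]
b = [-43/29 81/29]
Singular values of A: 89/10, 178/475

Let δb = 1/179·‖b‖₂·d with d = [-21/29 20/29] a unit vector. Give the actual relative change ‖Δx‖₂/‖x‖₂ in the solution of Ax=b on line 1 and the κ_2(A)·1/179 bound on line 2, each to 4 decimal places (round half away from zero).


0.0059
0.1327

σ_max = 89/10, σ_min = 178/475
κ_2(A) = (89/10) / (178/475) = 23.7500
worst-case relative error ≤ 23.7500 × 1/179 = 0.1327
solve Ax = b  →  x = [2.3494 7.6539]
2-norm of b is 3.1623; of x, 8.0064
with δb = [-0.0128 0.0122], A·Δx = δb → ‖Δx‖ = 0.0471
dividing the unrounded norms, ‖Δx‖/‖x‖ = 0.0059
realised/bound (from unrounded values) ≈ 0.0444


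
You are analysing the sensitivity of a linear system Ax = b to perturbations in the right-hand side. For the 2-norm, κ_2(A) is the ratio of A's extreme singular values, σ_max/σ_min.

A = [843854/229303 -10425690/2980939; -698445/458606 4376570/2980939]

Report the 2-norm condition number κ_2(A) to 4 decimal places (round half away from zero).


AᵀA = [3336183711289/210319463236 -794319763545/52579865809; -794319763545/52579865809 756505189000/52579865809]; tr = 7565046929/250082596, det = 366025/62520649
solving λ² − 7565046929/250082596·λ + 366025/62520649 = 0 gives λ = 121/4, 12100/62520649
σ_max=√(121/4)=(11/2), σ_min=√(12100/62520649)=(110/7907) → κ = 395.3500

395.3500


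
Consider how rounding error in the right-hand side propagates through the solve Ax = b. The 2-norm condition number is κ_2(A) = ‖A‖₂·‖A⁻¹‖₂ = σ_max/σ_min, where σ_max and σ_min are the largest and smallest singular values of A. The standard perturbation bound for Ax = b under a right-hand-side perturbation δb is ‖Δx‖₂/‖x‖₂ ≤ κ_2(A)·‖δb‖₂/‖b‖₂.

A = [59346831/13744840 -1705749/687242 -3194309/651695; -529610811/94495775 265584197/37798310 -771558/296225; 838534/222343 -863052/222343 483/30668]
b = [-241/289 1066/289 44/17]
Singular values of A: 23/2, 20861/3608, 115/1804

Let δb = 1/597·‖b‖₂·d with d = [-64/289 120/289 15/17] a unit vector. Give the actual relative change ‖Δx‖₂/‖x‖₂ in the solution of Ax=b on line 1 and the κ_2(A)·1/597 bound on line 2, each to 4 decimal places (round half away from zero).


0.0019
0.3022

σ_max = 23/2, σ_min = 115/1804
κ_2(A) = (23/2) / (115/1804) = 180.4000
worst-case relative error ≤ 180.4000 × 1/597 = 0.3022
solve Ax = b  →  x = [43.5357 41.7027 17.4034]
‖b‖₂ = 4.5826 and ‖x‖₂ = 62.7483
δb = ε·‖b‖·d = [-0.0017 0.0032 0.0068]; solving A·Δx = δb gives ‖Δx‖ = 0.1204
dividing the unrounded norms, ‖Δx‖/‖x‖ = 0.0019
so the bound overstates the realised error by a factor of ≈ 157.4672 (computed from the unrounded values)


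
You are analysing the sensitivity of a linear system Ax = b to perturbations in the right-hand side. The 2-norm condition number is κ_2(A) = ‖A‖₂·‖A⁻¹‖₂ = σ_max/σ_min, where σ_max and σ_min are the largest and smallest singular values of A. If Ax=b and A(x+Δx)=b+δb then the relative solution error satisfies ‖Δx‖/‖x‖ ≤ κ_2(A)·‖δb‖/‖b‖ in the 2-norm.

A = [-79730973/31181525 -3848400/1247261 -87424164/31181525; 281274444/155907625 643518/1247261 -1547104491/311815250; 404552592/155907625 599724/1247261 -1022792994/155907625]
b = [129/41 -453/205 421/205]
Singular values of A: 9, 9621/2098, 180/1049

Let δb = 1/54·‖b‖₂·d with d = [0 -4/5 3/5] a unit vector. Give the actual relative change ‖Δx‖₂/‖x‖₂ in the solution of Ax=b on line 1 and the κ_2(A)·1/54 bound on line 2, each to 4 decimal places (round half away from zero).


0.0269
0.9713

from the listed singular values, σ₁ = 9, σ_n = 180/1049
κ_2(A) = 9 / (180/1049) = 52.4500
bound on ‖Δx‖/‖x‖: κ·ε = 52.4500·1/54 = 0.9713
solve Ax = b  →  x = [11.1515 -13.1115 3.1368]
‖b‖₂ = 4.3589 and ‖x‖₂ = 17.4959
δb = ε·‖b‖·d = [0.0000 -0.0646 0.0484]; solving A·Δx = δb gives ‖Δx‖ = 0.4704
realised ‖Δx‖/‖x‖ = 0.0269
realised/bound (from unrounded values) ≈ 0.0277


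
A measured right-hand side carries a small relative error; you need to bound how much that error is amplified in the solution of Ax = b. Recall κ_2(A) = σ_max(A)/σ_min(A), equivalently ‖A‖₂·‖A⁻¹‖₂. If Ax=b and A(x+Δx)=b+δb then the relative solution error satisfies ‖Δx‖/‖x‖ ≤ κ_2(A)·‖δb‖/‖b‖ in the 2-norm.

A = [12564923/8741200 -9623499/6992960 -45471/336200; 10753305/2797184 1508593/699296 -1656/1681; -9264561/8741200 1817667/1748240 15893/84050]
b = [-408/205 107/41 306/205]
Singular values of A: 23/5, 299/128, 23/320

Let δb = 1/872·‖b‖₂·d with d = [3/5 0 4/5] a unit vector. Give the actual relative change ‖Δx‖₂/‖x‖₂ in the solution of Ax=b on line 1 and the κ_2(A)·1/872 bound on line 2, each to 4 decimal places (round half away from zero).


0.0424
0.0734

largest singular value 23/5, smallest 23/320
κ = σ_max/σ_min = (23/5)/(23/320) = 64.0000
κ_2(A)·‖δb‖/‖b‖ = 0.0734
solve Ax = b  →  x = [-0.1024 1.3486 -0.0954]
2-norm of b is 3.6056; of x, 1.3559
with δb = [0.0025 0.0000 0.0033], A·Δx = δb → ‖Δx‖ = 0.0575
dividing the unrounded norms, ‖Δx‖/‖x‖ = 0.0424
realised/bound (from unrounded values) ≈ 0.5781


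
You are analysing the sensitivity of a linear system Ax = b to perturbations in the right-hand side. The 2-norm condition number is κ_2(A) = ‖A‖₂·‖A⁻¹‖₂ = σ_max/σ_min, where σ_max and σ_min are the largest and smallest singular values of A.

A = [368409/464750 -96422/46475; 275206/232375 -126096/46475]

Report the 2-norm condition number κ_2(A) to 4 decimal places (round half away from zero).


44.6875

M = AᵀA = [17547142441/8639702500 -2098549683/431985125; -2098549683/431985125 1007896132/86397025]. tr(M)=700217489/51122500, det(M)=29986576/319515625
eigenvalues of AᵀA: λ = (tr ± √(tr²−4·det))/2 = 1369/100, 87616/12780625
σ_max=√(1369/100)=(37/10), σ_min=√(87616/12780625)=(296/3575) → κ = 44.6875


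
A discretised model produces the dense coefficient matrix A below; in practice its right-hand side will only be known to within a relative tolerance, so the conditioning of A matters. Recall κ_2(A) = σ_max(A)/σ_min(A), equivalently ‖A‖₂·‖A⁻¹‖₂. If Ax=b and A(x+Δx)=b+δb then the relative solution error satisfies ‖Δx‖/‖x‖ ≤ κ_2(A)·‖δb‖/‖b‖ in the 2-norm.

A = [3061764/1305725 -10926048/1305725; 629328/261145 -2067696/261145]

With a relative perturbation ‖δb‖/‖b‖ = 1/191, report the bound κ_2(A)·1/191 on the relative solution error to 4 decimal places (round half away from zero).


form AᵀA = [22920026256/2027250625 -78459518592/2027250625; -78459518592/2027250625 269040063744/2027250625] with trace 467136144/3243601 and determinant 8294400/3243601
char-poly roots: 144 and 57600/3243601
σ_max=√144=12, σ_min=√(57600/3243601)=(240/1801) → κ = 90.0500
bound on ‖Δx‖/‖x‖: κ·ε = 90.0500·1/191 = 0.4715

0.4715


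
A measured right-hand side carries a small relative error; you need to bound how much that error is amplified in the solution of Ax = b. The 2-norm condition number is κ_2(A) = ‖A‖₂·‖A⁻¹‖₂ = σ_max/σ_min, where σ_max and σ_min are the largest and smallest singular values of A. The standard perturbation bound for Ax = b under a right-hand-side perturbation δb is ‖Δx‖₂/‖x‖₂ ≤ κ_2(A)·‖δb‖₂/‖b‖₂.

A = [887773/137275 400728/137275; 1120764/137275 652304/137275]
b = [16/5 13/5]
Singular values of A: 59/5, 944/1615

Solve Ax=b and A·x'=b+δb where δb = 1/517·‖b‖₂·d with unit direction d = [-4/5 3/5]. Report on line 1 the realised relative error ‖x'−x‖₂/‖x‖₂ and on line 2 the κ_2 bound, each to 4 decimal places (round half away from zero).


0.0078
0.0390

largest singular value 59/5, smallest 944/1615
κ = σ_max/σ_min = (59/5)/(944/1615) = 20.1875
κ_2(A)·‖δb‖/‖b‖ = 0.0390
solve Ax = b  →  x = [1.1042 -1.3500]
2-norm of b is 4.1231; of x, 1.7441
re-solving with b+δb shifts x by Δx of norm 0.0136
realised ‖Δx‖/‖x‖ = 0.0078
tightness: 0.0078 against a bound of 0.0390 (unrounded ratio ≈ 0.2003)


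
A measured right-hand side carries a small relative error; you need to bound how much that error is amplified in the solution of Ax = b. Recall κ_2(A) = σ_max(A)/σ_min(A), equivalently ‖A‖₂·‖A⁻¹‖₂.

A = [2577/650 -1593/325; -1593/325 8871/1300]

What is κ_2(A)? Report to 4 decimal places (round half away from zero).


36.4000

M = AᵀA = [671661/16900 -893673/16900; -893673/16900 4771881/67600]. tr(M)=298341/2704, det(M)=99225/10816
solving λ² − 298341/2704·λ + 99225/10816 = 0 gives λ = 441/4, 225/2704
so κ_2 = √((441/4) / (225/2704)) = 36.4000


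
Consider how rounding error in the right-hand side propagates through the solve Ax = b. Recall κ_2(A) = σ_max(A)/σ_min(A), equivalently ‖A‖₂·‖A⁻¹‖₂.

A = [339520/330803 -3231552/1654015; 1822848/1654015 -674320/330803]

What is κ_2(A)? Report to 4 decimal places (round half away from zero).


AᵀA = [7377670144/3252991225 -553236480/130119649; -553236480/130119649 25934143744/3252991225]; tr = 115265792/11256025, det = 1048576/281400625
λ_max, λ_min = (115265792/11256025 ± √21254902972416/202716958081)/2 = 256/25, 4096/11256025
κ_2(A) = √(λ_max/λ_min) = √((256/25) / (4096/11256025)) = 167.7500

167.7500


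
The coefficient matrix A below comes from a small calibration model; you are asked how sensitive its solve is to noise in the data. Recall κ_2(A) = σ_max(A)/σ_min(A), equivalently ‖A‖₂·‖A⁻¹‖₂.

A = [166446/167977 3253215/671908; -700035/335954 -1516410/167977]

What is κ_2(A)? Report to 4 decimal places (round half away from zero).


96.4000

AᵀA = [2079121401/390536644 4609973655/195268322; 4609973655/195268322 163928707425/1562146576]; tr = 102465909/929296, det = 4862025/3717184
λ_max, λ_min = (102465909/929296 ± √10494744246811881/863591055616)/2 = 441/4, 11025/929296
κ_2(A) = √(λ_max/λ_min) = √((441/4) / (11025/929296)) = 96.4000


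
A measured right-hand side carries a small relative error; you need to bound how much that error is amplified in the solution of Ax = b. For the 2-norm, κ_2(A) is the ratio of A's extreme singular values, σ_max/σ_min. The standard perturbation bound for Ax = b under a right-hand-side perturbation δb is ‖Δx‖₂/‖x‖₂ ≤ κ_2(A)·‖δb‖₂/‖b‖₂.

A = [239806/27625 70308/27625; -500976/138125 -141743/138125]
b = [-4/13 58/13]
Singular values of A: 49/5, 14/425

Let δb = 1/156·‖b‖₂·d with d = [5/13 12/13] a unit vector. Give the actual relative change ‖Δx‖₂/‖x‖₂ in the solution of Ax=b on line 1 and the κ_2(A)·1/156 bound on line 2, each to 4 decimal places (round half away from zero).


0.0072
1.9071

largest singular value 49/5, smallest 14/425
condition number: (49/5) ÷ (14/425) = 297.5000
worst-case relative error ≤ 297.5000 × 1/156 = 1.9071
solve Ax = b  →  x = [-34.1959 116.5143]
‖b‖ = 4.4721, ‖x‖ = 121.4287
with δb = [0.0110 0.0265], A·Δx = δb → ‖Δx‖ = 0.8703
relative error = 0.0072
tightness: 0.0072 against a bound of 1.9071 (unrounded ratio ≈ 0.0038)


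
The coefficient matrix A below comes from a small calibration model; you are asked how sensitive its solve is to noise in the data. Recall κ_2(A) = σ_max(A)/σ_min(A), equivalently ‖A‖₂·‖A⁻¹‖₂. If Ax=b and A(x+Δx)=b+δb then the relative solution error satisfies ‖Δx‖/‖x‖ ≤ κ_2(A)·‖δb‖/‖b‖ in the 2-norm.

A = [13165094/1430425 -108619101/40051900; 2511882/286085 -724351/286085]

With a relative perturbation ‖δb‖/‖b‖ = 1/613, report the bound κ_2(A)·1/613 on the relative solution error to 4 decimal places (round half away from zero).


0.5633

AᵀA = [393648608296/2432955625 -1607383853667/34061378750; -1607383853667/34061378750 26256745276561/1907437210000]; tr = 535803606689/3051899536, det = 197262025/762974884
λ_max, λ_min = (535803606689/3051899536 ± √287075872558819518816321/9314090777837015296)/2 = 2809/16, 280900/190743721
κ = σ_max/σ_min = (53/4)/(530/13811) = 345.2750
κ_2(A)·‖δb‖/‖b‖ = 0.5633


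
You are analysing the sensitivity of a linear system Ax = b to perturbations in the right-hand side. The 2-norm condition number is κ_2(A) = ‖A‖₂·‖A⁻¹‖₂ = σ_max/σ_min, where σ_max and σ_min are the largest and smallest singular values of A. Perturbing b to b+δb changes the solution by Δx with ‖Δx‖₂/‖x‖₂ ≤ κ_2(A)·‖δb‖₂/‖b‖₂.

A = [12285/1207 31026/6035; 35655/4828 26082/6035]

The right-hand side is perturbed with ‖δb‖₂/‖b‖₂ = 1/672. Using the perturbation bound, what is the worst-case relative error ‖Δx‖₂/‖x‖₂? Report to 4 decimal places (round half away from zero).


0.0502

AᵀA = [216824625/1371152 14438655/171394; 14438655/171394 3865608/85697]; tr = 16392609/80656, det = 731025/20164
char-poly roots: 3249/16 and 900/5041
so κ_2 = √((3249/16) / (900/5041)) = 33.7250
bound on ‖Δx‖/‖x‖: κ·ε = 33.7250·1/672 = 0.0502


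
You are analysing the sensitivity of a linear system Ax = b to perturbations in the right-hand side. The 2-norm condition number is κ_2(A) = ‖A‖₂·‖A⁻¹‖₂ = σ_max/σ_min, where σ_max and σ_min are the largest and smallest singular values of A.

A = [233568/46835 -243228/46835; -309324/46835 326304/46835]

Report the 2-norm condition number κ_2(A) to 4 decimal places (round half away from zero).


323.0000

AᵀA = [6009413904/87740689 -6309757440/87740689; -6309757440/87740689 6625366416/87740689]; tr = 15023520/104329, det = 20736/104329
char-poly roots: 144 and 144/104329
σ_max=√144=12, σ_min=√(144/104329)=(12/323) → κ = 323.0000


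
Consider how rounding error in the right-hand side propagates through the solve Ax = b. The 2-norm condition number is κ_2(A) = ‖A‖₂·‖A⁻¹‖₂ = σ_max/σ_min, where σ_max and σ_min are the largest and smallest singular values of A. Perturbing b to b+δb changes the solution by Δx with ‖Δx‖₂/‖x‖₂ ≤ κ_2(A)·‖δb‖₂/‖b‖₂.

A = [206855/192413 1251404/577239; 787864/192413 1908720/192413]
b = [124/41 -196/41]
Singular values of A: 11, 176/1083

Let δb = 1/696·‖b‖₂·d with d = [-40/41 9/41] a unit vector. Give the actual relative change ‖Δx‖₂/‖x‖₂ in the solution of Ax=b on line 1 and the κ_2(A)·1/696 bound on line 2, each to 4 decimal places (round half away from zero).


largest singular value 11, smallest 176/1083
κ = σ_max/σ_min = 11/(176/1083) = 67.6875
bound on ‖Δx‖/‖x‖: κ·ε = 67.6875·1/696 = 0.0973
solve Ax = b  →  x = [22.5804 -9.8024]
‖b‖ = 5.6569, ‖x‖ = 24.6163
Δx = A⁻¹·δb where δb = 1/696·5.6569·d; ‖Δx‖ = 0.0500
realised ‖Δx‖/‖x‖ = 0.0020
realised/bound (from unrounded values) ≈ 0.0209

0.0020
0.0973


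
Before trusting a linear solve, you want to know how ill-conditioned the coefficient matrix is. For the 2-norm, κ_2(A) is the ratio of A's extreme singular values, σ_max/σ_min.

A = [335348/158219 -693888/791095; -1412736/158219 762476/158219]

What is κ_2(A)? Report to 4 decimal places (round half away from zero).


form AᵀA = [1254182800/14891881 -3342403584/74459405; -3342403584/74459405 8932612624/372297025] with trace 139402016/1288225 and determinant 7311616/1288225
char-poly roots: 2704/25 and 2704/51529
κ = σ_max/σ_min = (52/5)/(52/227) = 45.4000

45.4000


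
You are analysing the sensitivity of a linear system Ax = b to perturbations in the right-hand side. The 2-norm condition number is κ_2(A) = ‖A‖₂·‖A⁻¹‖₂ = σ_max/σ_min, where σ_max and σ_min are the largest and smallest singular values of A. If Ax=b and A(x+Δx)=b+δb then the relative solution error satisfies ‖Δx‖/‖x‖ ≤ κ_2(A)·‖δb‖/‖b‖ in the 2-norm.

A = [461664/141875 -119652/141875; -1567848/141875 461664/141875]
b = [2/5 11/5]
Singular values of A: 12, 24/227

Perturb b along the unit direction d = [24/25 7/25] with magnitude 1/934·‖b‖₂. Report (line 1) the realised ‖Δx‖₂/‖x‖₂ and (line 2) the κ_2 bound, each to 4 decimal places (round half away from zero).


from the listed singular values, σ₁ = 12, σ_n = 24/227
κ = σ_max/σ_min = 12/(24/227) = 113.5000
worst-case relative error ≤ 113.5000 × 1/934 = 0.1215
solve Ax = b  →  x = [2.4883 9.1267]
‖b‖₂ = 2.2361 and ‖x‖₂ = 9.4598
Δx = A⁻¹·δb where δb = 1/934·2.2361·d; ‖Δx‖ = 0.0226
dividing the unrounded norms, ‖Δx‖/‖x‖ = 0.0024
tightness: 0.0024 against a bound of 0.1215 (unrounded ratio ≈ 0.0197)

0.0024
0.1215


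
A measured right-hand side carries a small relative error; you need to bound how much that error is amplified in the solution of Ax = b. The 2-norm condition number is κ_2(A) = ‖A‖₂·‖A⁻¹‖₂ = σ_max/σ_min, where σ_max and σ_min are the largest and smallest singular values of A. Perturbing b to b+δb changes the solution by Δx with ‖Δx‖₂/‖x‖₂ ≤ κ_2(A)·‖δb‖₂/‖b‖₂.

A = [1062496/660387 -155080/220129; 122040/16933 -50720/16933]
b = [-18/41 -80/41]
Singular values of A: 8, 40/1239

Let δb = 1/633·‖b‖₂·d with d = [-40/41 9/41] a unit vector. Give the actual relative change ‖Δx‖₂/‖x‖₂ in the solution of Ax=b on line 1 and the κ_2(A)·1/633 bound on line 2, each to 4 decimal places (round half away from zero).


0.3915
0.3915

largest singular value 8, smallest 40/1239
κ = σ_max/σ_min = 8/(40/1239) = 247.8000
perturbation bound = 247.8000·1/633 = 0.3915
solve Ax = b  →  x = [-0.2308 0.0962]
2-norm of b is 2.0000; of x, 0.2500
Δx = A⁻¹·δb where δb = 1/633·2.0000·d; ‖Δx‖ = 0.0979
realised ‖Δx‖/‖x‖ = 0.3915
so the bound is sharp here: realised error equals the bound


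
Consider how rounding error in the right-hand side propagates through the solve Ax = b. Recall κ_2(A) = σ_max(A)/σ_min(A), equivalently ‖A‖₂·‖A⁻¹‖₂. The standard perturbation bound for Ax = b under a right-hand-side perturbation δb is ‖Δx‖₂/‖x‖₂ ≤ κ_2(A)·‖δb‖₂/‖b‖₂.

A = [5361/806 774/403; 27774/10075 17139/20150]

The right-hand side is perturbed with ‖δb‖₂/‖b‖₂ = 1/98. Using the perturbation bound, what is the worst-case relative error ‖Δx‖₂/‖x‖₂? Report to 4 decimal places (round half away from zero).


1.5816

form AᵀA = [124546041/2402500 9081072/600625; 9081072/600625 10600209/2402500] with trace 108117/1922 and determinant 2025/15376
solving λ² − 108117/1922·λ + 2025/15376 = 0 gives λ = 225/4, 9/3844
so κ_2 = √((225/4) / (9/3844)) = 155.0000
worst-case relative error ≤ 155.0000 × 1/98 = 1.5816


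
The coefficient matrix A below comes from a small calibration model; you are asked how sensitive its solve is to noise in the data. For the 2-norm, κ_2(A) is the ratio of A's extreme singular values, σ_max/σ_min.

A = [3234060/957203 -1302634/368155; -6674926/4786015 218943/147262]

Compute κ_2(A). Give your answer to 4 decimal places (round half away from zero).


317.3750

form AᵀA = [1810847569204/135538104025 -380270051973/27107620805; -380270051973/27107620805 7985822283049/542152416100] with trace 3621691453/128930420 and determinant 31561924/4029075625
eigenvalues of AᵀA: λ = (tr ± √(tr²−4·det))/2 = 2809/100, 44944/161163025
κ = σ_max/σ_min = (53/10)/(212/12695) = 317.3750


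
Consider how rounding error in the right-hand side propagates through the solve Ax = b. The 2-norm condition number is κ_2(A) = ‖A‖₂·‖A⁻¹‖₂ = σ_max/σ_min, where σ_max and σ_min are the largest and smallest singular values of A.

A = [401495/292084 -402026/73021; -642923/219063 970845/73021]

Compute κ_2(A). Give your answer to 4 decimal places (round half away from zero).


102.7500

form AᵀA = [47718247681/4543299216 -2939791525/63101378; -2939791525/63101378 6533520229/31550689] with trace 588069697/2702736 and determinant 12117361/2702736
solving λ² − 588069697/2702736·λ + 12117361/2702736 = 0 gives λ = 3481/16, 3481/168921
so κ_2 = √((3481/16) / (3481/168921)) = 102.7500


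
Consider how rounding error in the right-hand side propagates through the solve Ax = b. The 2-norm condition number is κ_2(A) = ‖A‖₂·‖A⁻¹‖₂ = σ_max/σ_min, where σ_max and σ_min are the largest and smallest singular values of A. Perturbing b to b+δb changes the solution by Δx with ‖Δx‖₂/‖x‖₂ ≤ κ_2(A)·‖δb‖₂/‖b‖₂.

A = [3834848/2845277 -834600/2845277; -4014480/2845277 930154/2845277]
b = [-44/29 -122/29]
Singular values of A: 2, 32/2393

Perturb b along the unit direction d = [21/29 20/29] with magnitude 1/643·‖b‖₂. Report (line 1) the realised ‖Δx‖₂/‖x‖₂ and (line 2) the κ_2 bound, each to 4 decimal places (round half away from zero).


0.0017
0.2326

from the listed singular values, σ₁ = 2, σ_n = 32/2393
κ_2(A) = 2 / (32/2393) = 149.5625
perturbation bound = 149.5625·1/643 = 0.2326
solve Ax = b  →  x = [-64.6860 -292.0488]
‖b‖ = 4.4721, ‖x‖ = 299.1267
Δx = A⁻¹·δb where δb = 1/643·4.4721·d; ‖Δx‖ = 0.5201
dividing the unrounded norms, ‖Δx‖/‖x‖ = 0.0017
realised/bound (from unrounded values) ≈ 0.0075


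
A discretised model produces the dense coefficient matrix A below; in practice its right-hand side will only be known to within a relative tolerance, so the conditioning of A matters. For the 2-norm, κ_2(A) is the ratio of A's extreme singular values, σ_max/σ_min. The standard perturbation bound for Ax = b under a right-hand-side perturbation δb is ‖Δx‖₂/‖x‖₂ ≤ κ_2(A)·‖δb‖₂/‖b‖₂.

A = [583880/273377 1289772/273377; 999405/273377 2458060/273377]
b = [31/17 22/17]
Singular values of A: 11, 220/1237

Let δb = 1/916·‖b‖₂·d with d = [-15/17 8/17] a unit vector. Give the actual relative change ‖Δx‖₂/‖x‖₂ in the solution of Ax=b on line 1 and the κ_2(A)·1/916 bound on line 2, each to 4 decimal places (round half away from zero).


0.0024
0.0675

from the listed singular values, σ₁ = 11, σ_n = 220/1237
κ_2(A) = 11 / (220/1237) = 61.8500
κ_2(A)·‖δb‖/‖b‖ = 0.0675
solve Ax = b  →  x = [5.2601 -1.9948]
‖b‖ = 2.2361, ‖x‖ = 5.6257
δb = ε·‖b‖·d = [-0.0022 0.0011]; solving A·Δx = δb gives ‖Δx‖ = 0.0137
realised ‖Δx‖/‖x‖ = 0.0024
tightness: 0.0024 against a bound of 0.0675 (unrounded ratio ≈ 0.0361)


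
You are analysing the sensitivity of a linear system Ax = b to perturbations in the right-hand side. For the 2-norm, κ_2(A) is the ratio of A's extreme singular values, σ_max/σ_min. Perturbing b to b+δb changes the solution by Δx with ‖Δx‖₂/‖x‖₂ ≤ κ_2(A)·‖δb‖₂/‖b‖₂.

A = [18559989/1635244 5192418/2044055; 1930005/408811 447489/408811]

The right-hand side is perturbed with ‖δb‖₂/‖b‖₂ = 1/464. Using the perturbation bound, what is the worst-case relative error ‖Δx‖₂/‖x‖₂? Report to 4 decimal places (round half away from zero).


AᵀA = [2390957991009/15822620944 336225861279/9889138090; 336225861279/9889138090 189156004821/24722845225]; tr = 37358980281/235315600, det = 1750329/9412624
solving λ² − 37358980281/235315600·λ + 1750329/9412624 = 0 gives λ = 3969/25, 11025/9412624
σ_max=√(3969/25)=(63/5), σ_min=√(11025/9412624)=(105/3068) → κ = 368.1600
κ_2(A)·‖δb‖/‖b‖ = 0.7934

0.7934


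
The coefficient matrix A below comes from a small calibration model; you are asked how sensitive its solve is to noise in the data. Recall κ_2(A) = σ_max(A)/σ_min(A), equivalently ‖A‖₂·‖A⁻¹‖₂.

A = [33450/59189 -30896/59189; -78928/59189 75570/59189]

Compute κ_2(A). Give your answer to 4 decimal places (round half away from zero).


157.0000

AᵀA = [43482436/20729809 -41408640/20729809; -41408640/20729809 39440164/20729809]; tr = 98600/24649, det = 16/24649
solving λ² − 98600/24649·λ + 16/24649 = 0 gives λ = 4, 4/24649
so κ_2 = √(4 / (4/24649)) = 157.0000


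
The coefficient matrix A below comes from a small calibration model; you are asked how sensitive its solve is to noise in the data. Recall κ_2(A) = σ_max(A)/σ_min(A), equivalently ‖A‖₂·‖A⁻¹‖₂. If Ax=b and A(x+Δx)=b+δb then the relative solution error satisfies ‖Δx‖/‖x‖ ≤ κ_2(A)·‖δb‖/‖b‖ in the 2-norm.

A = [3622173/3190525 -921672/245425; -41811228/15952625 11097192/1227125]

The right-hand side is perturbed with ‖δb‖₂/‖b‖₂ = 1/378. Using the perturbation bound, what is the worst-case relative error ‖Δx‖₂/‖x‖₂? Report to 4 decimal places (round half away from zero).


0.6493

AᵀA = [12285101881161/1505835765625 -42111431592552/1505835765625; -42111431592552/1505835765625 144384652174464/1505835765625]; tr = 250671606489/2409337225, det = 432972864/2409337225
eigenvalues of AᵀA: λ = (tr ± √(tr²−4·det))/2 = 2601/25, 166464/96373489
σ_max=√(2601/25)=(51/5), σ_min=√(166464/96373489)=(408/9817) → κ = 245.4250
worst-case relative error ≤ 245.4250 × 1/378 = 0.6493


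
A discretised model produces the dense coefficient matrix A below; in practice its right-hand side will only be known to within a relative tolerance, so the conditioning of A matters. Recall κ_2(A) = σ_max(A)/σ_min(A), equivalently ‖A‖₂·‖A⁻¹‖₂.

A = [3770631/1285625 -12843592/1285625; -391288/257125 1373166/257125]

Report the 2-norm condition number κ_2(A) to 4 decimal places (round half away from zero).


302.5000

form AᵀA = [62440538449/5719140625 -214052008968/5719140625; -214052008968/5719140625 733901304676/5719140625] with trace 1274146949/9150625 and determinant 48469444/228765625
solving λ² − 1274146949/9150625·λ + 48469444/228765625 = 0 gives λ = 3481/25, 13924/9150625
so κ_2 = √((3481/25) / (13924/9150625)) = 302.5000


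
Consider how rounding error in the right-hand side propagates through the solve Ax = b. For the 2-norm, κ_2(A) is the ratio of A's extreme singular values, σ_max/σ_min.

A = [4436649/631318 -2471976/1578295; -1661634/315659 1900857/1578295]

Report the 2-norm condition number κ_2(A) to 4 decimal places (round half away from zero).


form AᵀA = [30727964549025/398562417124 -1728434708910/99640604281; -1728434708910/99640604281 388956907161/99640604281] with trace 19205111349/237098404 and determinant 11390625/237098404
eigenvalues of AᵀA: λ = (tr ± √(tr²−4·det))/2 = 81, 140625/237098404
σ_max=√81=9, σ_min=√(140625/237098404)=(375/15398) → κ = 369.5520

369.5520


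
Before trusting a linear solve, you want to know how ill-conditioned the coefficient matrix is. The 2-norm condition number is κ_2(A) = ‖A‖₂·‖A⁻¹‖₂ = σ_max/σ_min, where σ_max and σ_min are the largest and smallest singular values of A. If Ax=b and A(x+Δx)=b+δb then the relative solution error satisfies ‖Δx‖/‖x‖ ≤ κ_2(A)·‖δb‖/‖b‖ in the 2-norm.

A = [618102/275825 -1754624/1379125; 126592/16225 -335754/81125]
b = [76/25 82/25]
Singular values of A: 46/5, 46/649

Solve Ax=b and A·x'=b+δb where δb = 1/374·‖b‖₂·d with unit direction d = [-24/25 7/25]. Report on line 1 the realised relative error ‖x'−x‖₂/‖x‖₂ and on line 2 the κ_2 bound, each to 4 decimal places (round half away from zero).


0.0060
0.3471

σ_max = 46/5, σ_min = 46/649
condition number: (46/5) ÷ (46/649) = 129.8000
perturbation bound = 129.8000·1/374 = 0.3471
solve Ax = b  →  x = [-12.8951 -25.1023]
‖b‖₂ = 4.4721 and ‖x‖₂ = 28.2207
Δx = A⁻¹·δb where δb = 1/374·4.4721·d; ‖Δx‖ = 0.1687
dividing the unrounded norms, ‖Δx‖/‖x‖ = 0.0060
so the bound overstates the realised error by a factor of ≈ 58.0552 (computed from the unrounded values)


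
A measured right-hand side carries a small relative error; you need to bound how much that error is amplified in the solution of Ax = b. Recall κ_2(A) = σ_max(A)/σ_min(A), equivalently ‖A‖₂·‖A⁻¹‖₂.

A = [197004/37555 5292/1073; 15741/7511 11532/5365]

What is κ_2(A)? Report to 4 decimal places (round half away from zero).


64.7500

AᵀA = [45005053041/1410378025 244814076/8059303; 244814076/8059303 833118624/28783225]; tr = 102054537/1677025, det = 37015056/41925625
solving λ² − 102054537/1677025·λ + 37015056/41925625 = 0 gives λ = 1521/25, 24336/1677025
σ_max=√(1521/25)=(39/5), σ_min=√(24336/1677025)=(156/1295) → κ = 64.7500


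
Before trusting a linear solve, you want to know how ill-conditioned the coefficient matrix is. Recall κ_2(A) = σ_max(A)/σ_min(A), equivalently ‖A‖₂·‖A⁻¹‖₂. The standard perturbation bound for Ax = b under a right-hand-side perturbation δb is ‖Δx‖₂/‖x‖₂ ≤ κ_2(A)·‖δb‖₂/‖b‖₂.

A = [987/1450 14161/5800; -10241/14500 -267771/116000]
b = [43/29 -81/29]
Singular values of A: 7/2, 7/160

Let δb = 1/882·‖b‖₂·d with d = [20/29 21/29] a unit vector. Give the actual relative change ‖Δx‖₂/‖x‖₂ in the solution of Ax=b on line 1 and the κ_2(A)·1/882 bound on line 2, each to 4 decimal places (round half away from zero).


0.0036
0.0907

from the listed singular values, σ₁ = 7/2, σ_n = 7/160
κ_2(A) = (7/2) / (7/160) = 80.0000
κ_2(A)·‖δb‖/‖b‖ = 0.0907
solve Ax = b  →  x = [22.1829 -5.5771]
‖b‖₂ = 3.1623 and ‖x‖₂ = 22.8732
re-solving with b+δb shifts x by Δx of norm 0.0820
relative error = 0.0036
realised/bound (from unrounded values) ≈ 0.0395


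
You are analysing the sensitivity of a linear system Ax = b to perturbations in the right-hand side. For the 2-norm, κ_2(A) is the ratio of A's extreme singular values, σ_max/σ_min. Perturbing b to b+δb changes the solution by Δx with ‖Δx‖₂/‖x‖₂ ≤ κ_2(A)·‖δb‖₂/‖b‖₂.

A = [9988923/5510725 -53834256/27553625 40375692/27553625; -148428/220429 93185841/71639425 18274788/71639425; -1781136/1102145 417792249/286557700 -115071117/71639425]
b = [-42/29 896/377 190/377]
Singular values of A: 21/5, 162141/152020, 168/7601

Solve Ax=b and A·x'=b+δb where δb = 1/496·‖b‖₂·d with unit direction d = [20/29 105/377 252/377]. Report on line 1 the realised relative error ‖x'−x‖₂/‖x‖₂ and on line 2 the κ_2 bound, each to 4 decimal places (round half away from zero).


0.1334
0.3831

from the listed singular values, σ₁ = 21/5, σ_n = 168/7601
condition number: (21/5) ÷ (168/7601) = 190.0250
perturbation bound = 190.0250·1/496 = 0.3831
solve Ax = b  →  x = [-0.2857 1.4299 1.2716]
‖b‖ = 2.8284, ‖x‖ = 1.9347
δb = ε·‖b‖·d = [0.0039 0.0016 0.0038]; solving A·Δx = δb gives ‖Δx‖ = 0.2580
relative error = 0.1334
so the bound overstates the realised error by a factor of ≈ 2.8728 (computed from the unrounded values)


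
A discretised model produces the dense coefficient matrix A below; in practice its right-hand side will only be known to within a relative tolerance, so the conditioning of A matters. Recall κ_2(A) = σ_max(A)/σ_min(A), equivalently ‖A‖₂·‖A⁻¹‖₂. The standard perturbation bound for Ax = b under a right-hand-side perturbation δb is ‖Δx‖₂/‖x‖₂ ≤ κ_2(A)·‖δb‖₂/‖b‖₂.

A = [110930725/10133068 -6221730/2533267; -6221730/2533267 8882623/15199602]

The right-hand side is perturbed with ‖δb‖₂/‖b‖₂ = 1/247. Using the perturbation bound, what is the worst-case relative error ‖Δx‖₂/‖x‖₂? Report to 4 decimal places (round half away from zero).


AᵀA = [7688866470025/61082133904 -216247632655/7635266738; -216247632655/7635266738 875941857409/137434801284]; tr = 43250187781/327031056, det = 174900625/1308124224
solving λ² − 43250187781/327031056·λ + 174900625/1308124224 = 0 gives λ = 529/4, 330625/327031056
σ_max=√(529/4)=(23/2), σ_min=√(330625/327031056)=(575/18084) → κ = 361.6800
worst-case relative error ≤ 361.6800 × 1/247 = 1.4643

1.4643


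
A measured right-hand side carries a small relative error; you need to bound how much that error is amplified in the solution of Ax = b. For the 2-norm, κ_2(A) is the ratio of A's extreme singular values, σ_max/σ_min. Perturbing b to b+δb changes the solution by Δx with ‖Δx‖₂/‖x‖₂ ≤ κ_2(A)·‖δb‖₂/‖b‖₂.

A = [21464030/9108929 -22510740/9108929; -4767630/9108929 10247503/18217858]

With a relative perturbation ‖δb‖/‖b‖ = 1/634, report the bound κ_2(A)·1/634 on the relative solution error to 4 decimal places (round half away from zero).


0.6042

M = AᵀA = [287587673800/49359064561 -301962730545/49359064561; -301962730545/49359064561 1268259951889/197436258244]. tr(M)=2875874729/234763684, det(M)=60025/58690921
char-poly roots: 49/4 and 4900/58690921
κ = σ_max/σ_min = (7/2)/(70/7661) = 383.0500
worst-case relative error ≤ 383.0500 × 1/634 = 0.6042


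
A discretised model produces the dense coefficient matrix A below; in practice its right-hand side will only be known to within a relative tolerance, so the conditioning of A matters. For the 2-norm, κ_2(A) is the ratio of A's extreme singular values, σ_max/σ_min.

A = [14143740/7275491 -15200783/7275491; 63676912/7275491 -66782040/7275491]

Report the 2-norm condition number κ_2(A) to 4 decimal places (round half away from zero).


382.4375

M = AᵀA = [2531109163024/31488857401 -2657626416900/31488857401; -2657626416900/31488857401 2790544122769/31488857401]. tr(M)=6327768473/37442161, det(M)=7311616/37442161
char-poly roots: 169 and 43264/37442161
κ = σ_max/σ_min = 13/(208/6119) = 382.4375


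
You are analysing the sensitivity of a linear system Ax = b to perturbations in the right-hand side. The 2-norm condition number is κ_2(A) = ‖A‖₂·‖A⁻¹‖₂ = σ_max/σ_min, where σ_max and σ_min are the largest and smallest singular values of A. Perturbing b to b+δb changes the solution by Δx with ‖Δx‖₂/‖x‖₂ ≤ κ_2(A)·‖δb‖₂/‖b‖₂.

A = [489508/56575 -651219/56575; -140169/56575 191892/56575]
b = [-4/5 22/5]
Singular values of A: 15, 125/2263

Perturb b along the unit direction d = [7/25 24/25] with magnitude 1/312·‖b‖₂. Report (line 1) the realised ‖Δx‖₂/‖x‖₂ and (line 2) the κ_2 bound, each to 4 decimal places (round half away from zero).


from the listed singular values, σ₁ = 15, σ_n = 125/2263
κ = σ_max/σ_min = 15/(125/2263) = 271.5600
perturbation bound = 271.5600·1/312 = 0.8704
solve Ax = b  →  x = [57.8528 43.5563]
2-norm of b is 4.4721; of x, 72.4161
with δb = [0.0040 0.0138], A·Δx = δb → ‖Δx‖ = 0.2595
realised ‖Δx‖/‖x‖ = 0.0036
realised/bound (from unrounded values) ≈ 0.0041

0.0036
0.8704


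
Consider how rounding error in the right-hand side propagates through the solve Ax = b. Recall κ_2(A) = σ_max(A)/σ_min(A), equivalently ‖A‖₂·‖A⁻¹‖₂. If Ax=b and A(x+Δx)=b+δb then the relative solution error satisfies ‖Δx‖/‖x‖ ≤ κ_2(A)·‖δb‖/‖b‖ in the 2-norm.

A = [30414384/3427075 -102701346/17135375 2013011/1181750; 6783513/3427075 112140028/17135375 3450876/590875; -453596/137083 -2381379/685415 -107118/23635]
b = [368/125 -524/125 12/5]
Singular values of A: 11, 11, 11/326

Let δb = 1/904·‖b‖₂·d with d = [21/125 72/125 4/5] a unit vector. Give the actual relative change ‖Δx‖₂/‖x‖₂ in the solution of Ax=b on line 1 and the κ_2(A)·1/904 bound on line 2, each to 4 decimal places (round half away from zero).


0.3606
0.3606

σ_max = 11, σ_min = 11/326
κ = σ_max/σ_min = 11/(11/326) = 326.0000
perturbation bound = 326.0000·1/904 = 0.3606
solve Ax = b  →  x = [0.0817 -0.4415 -0.2508]
2-norm of b is 5.6569; of x, 0.5143
with δb = [0.0011 0.0036 0.0050], A·Δx = δb → ‖Δx‖ = 0.1855
realised ‖Δx‖/‖x‖ = 0.3606
realised/bound = 1 exactly: the bound is attained for this b and d
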